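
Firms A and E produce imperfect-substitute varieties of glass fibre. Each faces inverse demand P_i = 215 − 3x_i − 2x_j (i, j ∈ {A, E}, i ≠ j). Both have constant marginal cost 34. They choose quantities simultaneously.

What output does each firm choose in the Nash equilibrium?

Firm A's profit: π = x_A(215 − 3x_A − 2x_E) − 34x_A.
∂π/∂x_A = 181 − 6x_A − 2x_E = 0 ⇒ x_A = 181/6 − (1/3)x_E.
By symmetry x_E = x_A; substituting into the reaction function, (4/3)x_A = 181/6 and x_A = 22.625.

22.625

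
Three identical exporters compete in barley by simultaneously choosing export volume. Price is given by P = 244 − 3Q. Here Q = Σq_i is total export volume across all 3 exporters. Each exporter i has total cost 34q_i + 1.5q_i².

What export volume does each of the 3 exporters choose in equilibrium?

14

A representative exporter's profit is π_i = q_i(244 − 3Q) − 34q_i − 1.5q_i², with Q = q_i + Σ_{j≠i} q_j.
First-order condition: 210 − 9q_i − 3Σ_{j≠i} q_j = 0.
With identical exporters, set every q_j = q: then 210 − 9q − 6q = 0, i.e. q = 210/15 = 14.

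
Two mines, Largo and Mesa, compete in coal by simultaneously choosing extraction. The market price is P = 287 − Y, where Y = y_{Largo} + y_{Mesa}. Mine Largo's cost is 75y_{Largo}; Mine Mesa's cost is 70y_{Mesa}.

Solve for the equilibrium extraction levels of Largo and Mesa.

Mine Largo's profit: π = y_{Largo}(287 − (y_{Largo} + y_{Mesa})) − 75y_{Largo}.
∂π/∂y_{Largo} = 212 − 2y_{Largo} − y_{Mesa} = 0, so y_{Largo} = 106 − 0.5y_{Mesa}.
By the same steps for Mesa: y_{Mesa} = 108.5 − 0.5y_{Largo}.
Substituting the second reaction function into the first: y_{Largo} = 106 − 0.5(108.5 − 0.5y_{Largo}), which gives 0.75y_{Largo} = 51.75 ⇒ y_{Largo} = 69.
Then y_{Mesa} = 108.5 − 0.5·69 = 74.

69, 74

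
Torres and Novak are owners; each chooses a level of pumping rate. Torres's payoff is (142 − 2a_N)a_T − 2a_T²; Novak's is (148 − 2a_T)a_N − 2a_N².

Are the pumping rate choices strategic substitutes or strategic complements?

strategic substitutes

Expanding Torres's payoff: 142a_T − 2a_Na_T − 2a_T².
∂π/∂a_T = 142 − 2a_N − 4a_T = 0, so a_T = 35.5 − 0.5a_N.
The best-response slope da_T/da_N = −0.5 < 0: the reaction function is downward-sloping, so the choices are strategic substitutes.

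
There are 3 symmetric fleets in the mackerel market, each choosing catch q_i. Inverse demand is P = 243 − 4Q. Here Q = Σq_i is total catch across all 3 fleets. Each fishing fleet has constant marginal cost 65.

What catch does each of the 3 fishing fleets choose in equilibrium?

A representative fishing fleet's profit is π_i = q_i(243 − 4Q) − 65q_i, with Q = q_i + Σ_{j≠i} q_j.
First-order condition: 178 − 8q_i − 4Σ_{j≠i} q_j = 0.
In a symmetric equilibrium every fishing fleet chooses the same q, so Σ_{j≠i} q_j = 2q. The condition becomes 178 − 16q = 0, giving q = 178/16 = 11.125.

11.125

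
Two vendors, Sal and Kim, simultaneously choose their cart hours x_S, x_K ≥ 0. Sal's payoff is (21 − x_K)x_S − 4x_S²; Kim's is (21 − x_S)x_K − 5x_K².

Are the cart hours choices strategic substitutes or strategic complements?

Expanding Sal's payoff: 21x_S − x_Kx_S − 4x_S².
∂π/∂x_S = 21 − x_K − 8x_S = 0, so x_S = 2.625 − 0.125x_K.
The best-response slope dx_S/dx_K = −0.125 < 0: the reaction function is downward-sloping, so the choices are strategic substitutes.

strategic substitutes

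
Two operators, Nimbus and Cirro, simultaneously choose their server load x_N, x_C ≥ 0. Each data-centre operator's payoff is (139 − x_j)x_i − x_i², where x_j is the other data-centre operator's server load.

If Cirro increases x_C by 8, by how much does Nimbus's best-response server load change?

Nimbus's payoff is (139 − x_C)x_N − x_N².
∂π/∂x_N = 139 − x_C − 2x_N = 0, so x_N = 69.5 − 0.5x_C.
The reaction-function slope is −0.5, so an 8-unit rise in x_C moves x_N by −0.5 × 8 = −4. Nimbus's best response falls — the actions are strategic substitutes.

-4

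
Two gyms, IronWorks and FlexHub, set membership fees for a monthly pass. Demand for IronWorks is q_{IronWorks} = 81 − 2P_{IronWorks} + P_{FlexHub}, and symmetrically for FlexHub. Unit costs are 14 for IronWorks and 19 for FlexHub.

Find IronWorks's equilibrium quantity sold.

IronWorks's profit: π = (P_{IronWorks} − 14)(81 − 2P_{IronWorks} + P_{FlexHub}).
∂π/∂P_{IronWorks} = 109 − 4P_{IronWorks} + P_{FlexHub} = 0 ⇒ P_{IronWorks} = 27.25 + 0.25P_{FlexHub}.
Similarly P_{FlexHub} = 29.75 + 0.25P_{IronWorks}.
Solving the two reaction functions simultaneously: (1 − (0.25)(0.25))P_{IronWorks} = 27.25 + 0.25·29.75, so 0.9375P_{IronWorks} = 34.6875 and P_{IronWorks} = 37.
Then P_{FlexHub} = 29.75 + 0.25·37 = 39.
q_{IronWorks} = 81 − 2·37 + 39 = 46.

46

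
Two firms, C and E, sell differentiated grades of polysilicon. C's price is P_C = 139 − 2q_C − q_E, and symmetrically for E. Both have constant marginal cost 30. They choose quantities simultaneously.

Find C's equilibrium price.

73.6

Firm C's profit: π = q_C(139 − 2q_C − q_E) − 30q_C.
∂π/∂q_C = 109 − 4q_C − q_E = 0 ⇒ q_C = 27.25 − 0.25q_E.
By symmetry q_E = q_C; substituting into the reaction function, 1.25q_C = 27.25 and q_C = 21.8.
P_C = 139 − 2·21.8 − 21.8 = 73.6.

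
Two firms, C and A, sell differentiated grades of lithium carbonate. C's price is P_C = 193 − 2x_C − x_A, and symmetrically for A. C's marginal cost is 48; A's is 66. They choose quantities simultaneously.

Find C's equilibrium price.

Firm C's profit: π = x_C(193 − 2x_C − x_A) − 48x_C.
∂π/∂x_C = 145 − 4x_C − x_A = 0 ⇒ x_C = 36.25 − 0.25x_A.
Similarly x_A = 31.75 − 0.25x_C.
Substituting the second reaction function into the first: x_C = 36.25 − 0.25(31.75 − 0.25x_C), which gives 0.9375x_C = 28.3125 ⇒ x_C = 30.2.
Then x_A = 31.75 − 0.25·30.2 = 24.2.
P_C = 193 − 2·30.2 − 24.2 = 108.4.

108.4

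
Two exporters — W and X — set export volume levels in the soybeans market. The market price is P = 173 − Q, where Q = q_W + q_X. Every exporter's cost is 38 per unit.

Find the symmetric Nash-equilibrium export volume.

Exporter W's profit: π = q_W(173 − (q_W + q_X)) − 38q_W.
∂π/∂q_W = 135 − 2q_W − q_X = 0, so q_W = 67.5 − 0.5q_X.
Setting q_W = q_X in the reaction function: q_W = 67.5 − 0.5q_W, so q_W = 67.5 / 1.5 = 45.

45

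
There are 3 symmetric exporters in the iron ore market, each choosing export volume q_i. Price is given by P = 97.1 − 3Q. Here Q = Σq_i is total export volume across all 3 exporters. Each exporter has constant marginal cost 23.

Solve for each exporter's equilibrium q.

6.175

A representative exporter's profit is π_i = q_i(97.1 − 3Q) − 23q_i, with Q = q_i + Σ_{j≠i} q_j.
First-order condition: 74.1 − 6q_i − 3Σ_{j≠i} q_j = 0.
In a symmetric equilibrium every exporter chooses the same q, so Σ_{j≠i} q_j = 2q. The condition becomes 74.1 − 12q = 0, giving q = 74.1/12 = 6.175.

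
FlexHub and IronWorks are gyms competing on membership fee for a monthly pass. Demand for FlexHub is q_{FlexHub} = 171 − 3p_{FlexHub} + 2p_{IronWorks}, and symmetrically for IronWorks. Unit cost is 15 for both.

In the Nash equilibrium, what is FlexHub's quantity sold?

FlexHub's profit: π = (p_{FlexHub} − 15)(171 − 3p_{FlexHub} + 2p_{IronWorks}).
∂π/∂p_{FlexHub} = 216 − 6p_{FlexHub} + 2p_{IronWorks} = 0 ⇒ p_{FlexHub} = 36 + (1/3)p_{IronWorks}.
By symmetry p_{IronWorks} = p_{FlexHub}; substituting into the reaction function, (2/3)p_{FlexHub} = 36 and p_{FlexHub} = 54.
q_{FlexHub} = 171 − 3·54 + 2·54 = 117.

117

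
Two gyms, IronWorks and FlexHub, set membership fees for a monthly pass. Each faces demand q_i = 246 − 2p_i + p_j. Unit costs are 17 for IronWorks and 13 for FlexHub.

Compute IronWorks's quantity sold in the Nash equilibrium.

151.6

IronWorks's profit: π = (p_{IronWorks} − 17)(246 − 2p_{IronWorks} + p_{FlexHub}).
∂π/∂p_{IronWorks} = 280 − 4p_{IronWorks} + p_{FlexHub} = 0 ⇒ p_{IronWorks} = 70 + 0.25p_{FlexHub}.
Similarly p_{FlexHub} = 68 + 0.25p_{IronWorks}.
Substituting the second reaction function into the first: p_{IronWorks} = 70 + 0.25(68 + 0.25p_{IronWorks}), which gives 0.9375p_{IronWorks} = 87 ⇒ p_{IronWorks} = 92.8.
Then p_{FlexHub} = 68 + 0.25·92.8 = 91.2.
q_{IronWorks} = 246 − 2·92.8 + 91.2 = 151.6.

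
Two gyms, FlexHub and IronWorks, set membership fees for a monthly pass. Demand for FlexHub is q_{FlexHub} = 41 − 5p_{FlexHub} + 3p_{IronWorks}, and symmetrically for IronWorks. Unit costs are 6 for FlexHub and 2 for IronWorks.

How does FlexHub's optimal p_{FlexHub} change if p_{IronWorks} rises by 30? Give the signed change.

FlexHub's profit: π = (p_{FlexHub} − 6)(41 − 5p_{FlexHub} + 3p_{IronWorks}).
∂π/∂p_{FlexHub} = 71 − 10p_{FlexHub} + 3p_{IronWorks} = 0 ⇒ p_{FlexHub} = 7.1 + 0.3p_{IronWorks}.
The reaction-function slope is 0.3, so a 30-unit rise in p_{IronWorks} moves p_{FlexHub} by 0.3 × 30 = 9. FlexHub's best response rises — the actions are strategic complements.

9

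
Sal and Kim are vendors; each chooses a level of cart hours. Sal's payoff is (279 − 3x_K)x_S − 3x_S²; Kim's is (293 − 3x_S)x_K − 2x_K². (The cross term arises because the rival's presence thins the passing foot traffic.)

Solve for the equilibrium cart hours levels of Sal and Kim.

Expanding Sal's payoff: 279x_S − 3x_Kx_S − 3x_S².
∂π/∂x_S = 279 − 3x_K − 6x_S = 0, so x_S = 46.5 − 0.5x_K.
Likewise for Kim: x_K = 73.25 − 0.75x_S.
Plugging x_K into Sal's best response: x_S = 46.5 − 0.5(73.25 − 0.75x_S) ⇒ 0.625x_S = 9.875, so x_S = 15.8.
Then x_K = 73.25 − 0.75·15.8 = 61.4.

15.8, 61.4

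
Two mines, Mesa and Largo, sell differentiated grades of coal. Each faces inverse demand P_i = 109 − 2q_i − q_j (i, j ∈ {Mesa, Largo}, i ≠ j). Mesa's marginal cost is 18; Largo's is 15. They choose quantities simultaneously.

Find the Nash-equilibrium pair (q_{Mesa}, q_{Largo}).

Mine Mesa's profit: π = q_{Mesa}(109 − 2q_{Mesa} − q_{Largo}) − 18q_{Mesa}.
∂π/∂q_{Mesa} = 91 − 4q_{Mesa} − q_{Largo} = 0 ⇒ q_{Mesa} = 22.75 − 0.25q_{Largo}.
Similarly q_{Largo} = 23.5 − 0.25q_{Mesa}.
Solving the two reaction functions simultaneously: (1 − (−0.25)(−0.25))q_{Mesa} = 22.75 − 0.25·23.5, so 0.9375q_{Mesa} = 16.875 and q_{Mesa} = 18.
Then q_{Largo} = 23.5 − 0.25·18 = 19.

18, 19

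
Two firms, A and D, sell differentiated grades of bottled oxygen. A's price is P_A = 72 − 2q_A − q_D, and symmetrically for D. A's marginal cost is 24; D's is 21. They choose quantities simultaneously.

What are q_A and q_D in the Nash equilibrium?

9.4, 10.4

Firm A's profit: π = q_A(72 − 2q_A − q_D) − 24q_A.
∂π/∂q_A = 48 − 4q_A − q_D = 0 ⇒ q_A = 12 − 0.25q_D.
Similarly q_D = 12.75 − 0.25q_A.
Plugging q_D into A's best response: q_A = 12 − 0.25(12.75 − 0.25q_A) ⇒ 0.9375q_A = 8.8125, so q_A = 9.4.
Then q_D = 12.75 − 0.25·9.4 = 10.4.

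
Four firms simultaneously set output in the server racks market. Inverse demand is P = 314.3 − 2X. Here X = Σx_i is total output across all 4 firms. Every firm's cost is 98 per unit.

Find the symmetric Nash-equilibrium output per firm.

21.63

A representative firm's profit is π_i = x_i(314.3 − 2X) − 98x_i, with X = x_i + Σ_{j≠i} x_j.
First-order condition: 216.3 − 4x_i − 2Σ_{j≠i} x_j = 0.
In a symmetric equilibrium every firm chooses the same x, so Σ_{j≠i} x_j = 3x. The condition becomes 216.3 − 10x = 0, giving x = 216.3/10 = 21.63.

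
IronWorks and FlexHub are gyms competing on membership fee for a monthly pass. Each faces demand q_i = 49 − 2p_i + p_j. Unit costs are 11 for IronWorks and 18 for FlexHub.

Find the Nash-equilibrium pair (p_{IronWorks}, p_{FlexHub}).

IronWorks's profit: π = (p_{IronWorks} − 11)(49 − 2p_{IronWorks} + p_{FlexHub}).
∂π/∂p_{IronWorks} = 71 − 4p_{IronWorks} + p_{FlexHub} = 0 ⇒ p_{IronWorks} = 17.75 + 0.25p_{FlexHub}.
Similarly p_{FlexHub} = 21.25 + 0.25p_{IronWorks}.
Solving the two reaction functions simultaneously: (1 − (0.25)(0.25))p_{IronWorks} = 17.75 + 0.25·21.25, so 0.9375p_{IronWorks} = 23.0625 and p_{IronWorks} = 24.6.
Then p_{FlexHub} = 21.25 + 0.25·24.6 = 27.4.

24.6, 27.4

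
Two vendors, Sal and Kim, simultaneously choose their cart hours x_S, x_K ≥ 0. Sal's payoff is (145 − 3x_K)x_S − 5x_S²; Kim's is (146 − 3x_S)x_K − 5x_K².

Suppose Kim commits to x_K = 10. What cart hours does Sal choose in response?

11.5

Expanding Sal's payoff: 145x_S − 3x_Kx_S − 5x_S².
∂π/∂x_S = 145 − 3x_K − 10x_S = 0, so x_S = 14.5 − 0.3x_K.
At x_K = 10: x_S = 14.5 − 0.3·10 = 11.5.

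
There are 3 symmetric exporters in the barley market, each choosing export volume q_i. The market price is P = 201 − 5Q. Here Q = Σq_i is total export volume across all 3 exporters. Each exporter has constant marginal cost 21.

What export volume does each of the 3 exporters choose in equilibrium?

A representative exporter's profit is π_i = q_i(201 − 5Q) − 21q_i, with Q = q_i + Σ_{j≠i} q_j.
First-order condition: 180 − 10q_i − 5Σ_{j≠i} q_j = 0.
With identical exporters, set every q_j = q: then 180 − 10q − 10q = 0, i.e. q = 180/20 = 9.

9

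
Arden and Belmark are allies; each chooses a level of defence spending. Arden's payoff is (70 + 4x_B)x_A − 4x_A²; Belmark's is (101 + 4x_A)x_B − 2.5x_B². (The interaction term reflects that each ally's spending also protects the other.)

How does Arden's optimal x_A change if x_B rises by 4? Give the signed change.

Expanding Arden's payoff: 70x_A + 4x_Bx_A − 4x_A².
∂π/∂x_A = 70 + 4x_B − 8x_A = 0, so x_A = 8.75 + 0.5x_B.
The reaction-function slope is 0.5, so a 4-unit rise in x_B moves x_A by 0.5 × 4 = 2. Arden's best response rises — the actions are strategic complements.

2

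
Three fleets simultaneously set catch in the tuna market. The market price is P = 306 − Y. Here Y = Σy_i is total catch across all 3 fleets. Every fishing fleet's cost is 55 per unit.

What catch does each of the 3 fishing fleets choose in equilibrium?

62.75

A representative fishing fleet's profit is π_i = y_i(306 − Y) − 55y_i, with Y = y_i + Σ_{j≠i} y_j.
First-order condition: 251 − 2y_i − Σ_{j≠i} y_j = 0.
In a symmetric equilibrium every fishing fleet chooses the same y, so Σ_{j≠i} y_j = 2y. The condition becomes 251 − 4y = 0, giving y = 251/4 = 62.75.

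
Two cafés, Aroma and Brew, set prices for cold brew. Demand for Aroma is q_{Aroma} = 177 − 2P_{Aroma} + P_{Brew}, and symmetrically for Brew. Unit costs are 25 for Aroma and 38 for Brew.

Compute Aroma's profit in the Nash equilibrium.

5491.52

Aroma's profit: π = (P_{Aroma} − 25)(177 − 2P_{Aroma} + P_{Brew}).
∂π/∂P_{Aroma} = 227 − 4P_{Aroma} + P_{Brew} = 0 ⇒ P_{Aroma} = 56.75 + 0.25P_{Brew}.
Similarly P_{Brew} = 63.25 + 0.25P_{Aroma}.
Solving the two reaction functions simultaneously: (1 − (0.25)(0.25))P_{Aroma} = 56.75 + 0.25·63.25, so 0.9375P_{Aroma} = 72.5625 and P_{Aroma} = 77.4.
Then P_{Brew} = 63.25 + 0.25·77.4 = 82.6.
q_{Aroma} = 177 − 2·77.4 + 82.6 = 104.8.
Profit = (77.4 − 25)·104.8 = 5491.52.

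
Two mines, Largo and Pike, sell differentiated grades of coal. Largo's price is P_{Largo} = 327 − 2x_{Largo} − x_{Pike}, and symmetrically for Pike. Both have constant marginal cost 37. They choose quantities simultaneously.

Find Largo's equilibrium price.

153

Mine Largo's profit: π = x_{Largo}(327 − 2x_{Largo} − x_{Pike}) − 37x_{Largo}.
∂π/∂x_{Largo} = 290 − 4x_{Largo} − x_{Pike} = 0 ⇒ x_{Largo} = 72.5 − 0.25x_{Pike}.
The game is symmetric, so in equilibrium x_{Pike} = x_{Largo}: the reaction function gives 1.25x_{Largo} = 72.5, hence x_{Largo} = 58.
P_{Largo} = 327 − 2·58 − 58 = 153.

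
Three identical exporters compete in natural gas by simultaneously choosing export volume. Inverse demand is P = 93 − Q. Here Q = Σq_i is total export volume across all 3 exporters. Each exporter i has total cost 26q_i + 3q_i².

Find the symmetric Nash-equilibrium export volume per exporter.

A representative exporter's profit is π_i = q_i(93 − Q) − 26q_i − 3q_i², with Q = q_i + Σ_{j≠i} q_j.
First-order condition: 67 − 8q_i − Σ_{j≠i} q_j = 0.
With identical exporters, set every q_j = q: then 67 − 8q − 2q = 0, i.e. q = 67/10 = 6.7.

6.7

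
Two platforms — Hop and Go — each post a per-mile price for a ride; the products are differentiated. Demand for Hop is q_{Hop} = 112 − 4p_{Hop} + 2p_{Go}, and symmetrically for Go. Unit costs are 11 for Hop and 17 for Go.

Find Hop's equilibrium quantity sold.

Hop's profit: π = (p_{Hop} − 11)(112 − 4p_{Hop} + 2p_{Go}).
∂π/∂p_{Hop} = 156 − 8p_{Hop} + 2p_{Go} = 0 ⇒ p_{Hop} = 19.5 + 0.25p_{Go}.
Similarly p_{Go} = 22.5 + 0.25p_{Hop}.
Substituting the second reaction function into the first: p_{Hop} = 19.5 + 0.25(22.5 + 0.25p_{Hop}), which gives 0.9375p_{Hop} = 25.125 ⇒ p_{Hop} = 26.8.
Then p_{Go} = 22.5 + 0.25·26.8 = 29.2.
q_{Hop} = 112 − 4·26.8 + 2·29.2 = 63.2.

63.2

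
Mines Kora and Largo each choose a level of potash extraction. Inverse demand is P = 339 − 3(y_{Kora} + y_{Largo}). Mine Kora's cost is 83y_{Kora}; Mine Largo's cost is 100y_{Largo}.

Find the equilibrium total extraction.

55

Mine Kora's profit: π = y_{Kora}(339 − 3(y_{Kora} + y_{Largo})) − 83y_{Kora}.
∂π/∂y_{Kora} = 256 − 6y_{Kora} − 3y_{Largo} = 0, so y_{Kora} = 128/3 − 0.5y_{Largo}.
By the same steps for Largo: y_{Largo} = 239/6 − 0.5y_{Kora}.
Solving the two reaction functions simultaneously: (1 − (−0.5)(−0.5))y_{Kora} = 128/3 − 0.5·(239/6), so 0.75y_{Kora} = 22.75 and y_{Kora} = 91/3.
Then y_{Largo} = 239/6 − 0.5·(91/3) = 74/3.
Total extraction: 91/3 + 74/3 = 55.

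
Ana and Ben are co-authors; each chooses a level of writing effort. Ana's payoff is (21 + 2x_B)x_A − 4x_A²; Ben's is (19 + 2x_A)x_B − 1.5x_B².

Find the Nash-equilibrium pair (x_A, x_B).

5.05, 9.7

Expanding Ana's payoff: 21x_A + 2x_Bx_A − 4x_A².
∂π/∂x_A = 21 + 2x_B − 8x_A = 0, so x_A = 2.625 + 0.25x_B.
Likewise for Ben: x_B = 19/3 + (2/3)x_A.
Substituting the second reaction function into the first: x_A = 2.625 + 0.25(19/3 + (2/3)x_A), which gives (5/6)x_A = 101/24 ⇒ x_A = 5.05.
Then x_B = 19/3 + (2/3)·5.05 = 9.7.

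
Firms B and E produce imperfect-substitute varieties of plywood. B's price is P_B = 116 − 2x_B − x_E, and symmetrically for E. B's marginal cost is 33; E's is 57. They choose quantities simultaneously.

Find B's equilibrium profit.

Firm B's profit: π = x_B(116 − 2x_B − x_E) − 33x_B.
∂π/∂x_B = 83 − 4x_B − x_E = 0 ⇒ x_B = 20.75 − 0.25x_E.
Similarly x_E = 14.75 − 0.25x_B.
Solving the two reaction functions simultaneously: (1 − (−0.25)(−0.25))x_B = 20.75 − 0.25·14.75, so 0.9375x_B = 17.0625 and x_B = 18.2.
Then x_E = 14.75 − 0.25·18.2 = 10.2.
P_B = 116 − 2·18.2 − 10.2 = 69.4.
Profit = (69.4 − 33)·18.2 = 662.48.

662.48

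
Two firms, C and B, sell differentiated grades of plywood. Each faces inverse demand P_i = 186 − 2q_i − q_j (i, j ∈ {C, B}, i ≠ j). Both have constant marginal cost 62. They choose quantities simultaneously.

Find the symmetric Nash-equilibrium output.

24.8

Firm C's profit: π = q_C(186 − 2q_C − q_B) − 62q_C.
∂π/∂q_C = 124 − 4q_C − q_B = 0 ⇒ q_C = 31 − 0.25q_B.
By symmetry q_B = q_C; substituting into the reaction function, 1.25q_C = 31 and q_C = 24.8.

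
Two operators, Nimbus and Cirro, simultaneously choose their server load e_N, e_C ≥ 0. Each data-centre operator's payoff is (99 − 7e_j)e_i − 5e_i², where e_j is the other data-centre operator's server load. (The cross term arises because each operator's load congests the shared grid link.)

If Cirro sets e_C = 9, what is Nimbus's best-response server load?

Nimbus's payoff is (99 − 7e_C)e_N − 5e_N².
∂π/∂e_N = 99 − 7e_C − 10e_N = 0, so e_N = 9.9 − 0.7e_C.
At e_C = 9: e_N = 9.9 − 0.7·9 = 3.6.

3.6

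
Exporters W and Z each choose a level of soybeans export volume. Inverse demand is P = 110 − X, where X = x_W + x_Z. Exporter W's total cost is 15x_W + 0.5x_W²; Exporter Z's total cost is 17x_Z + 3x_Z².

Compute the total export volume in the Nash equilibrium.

Exporter W's profit: π = x_W(110 − (x_W + x_Z)) − 15x_W − 0.5x_W².
∂π/∂x_W = 95 − 3x_W − x_Z = 0, so x_W = 95/3 − (1/3)x_Z.
For Z: ∂π/∂x_Z = 93 − 8x_Z − x_W = 0 ⇒ x_Z = 11.625 − 0.125x_W.
Plugging x_Z into W's best response: x_W = 95/3 − (1/3)(11.625 − 0.125x_W) ⇒ (23/24)x_W = 667/24, so x_W = 29.
Then x_Z = 11.625 − 0.125·29 = 8.
Total export volume: 29 + 8 = 37.

37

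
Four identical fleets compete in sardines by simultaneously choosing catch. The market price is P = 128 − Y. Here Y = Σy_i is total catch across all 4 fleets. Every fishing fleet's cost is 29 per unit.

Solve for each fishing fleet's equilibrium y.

19.8

A representative fishing fleet's profit is π_i = y_i(128 − Y) − 29y_i, with Y = y_i + Σ_{j≠i} y_j.
First-order condition: 99 − 2y_i − Σ_{j≠i} y_j = 0.
In a symmetric equilibrium every fishing fleet chooses the same y, so Σ_{j≠i} y_j = 3y. The condition becomes 99 − 5y = 0, giving y = 99/5 = 19.8.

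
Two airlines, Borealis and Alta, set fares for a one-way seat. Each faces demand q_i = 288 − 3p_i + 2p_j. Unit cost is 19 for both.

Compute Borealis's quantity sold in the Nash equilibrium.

Borealis's profit: π = (p_{Borealis} − 19)(288 − 3p_{Borealis} + 2p_{Alta}).
∂π/∂p_{Borealis} = 345 − 6p_{Borealis} + 2p_{Alta} = 0 ⇒ p_{Borealis} = 57.5 + (1/3)p_{Alta}.
The game is symmetric, so in equilibrium p_{Alta} = p_{Borealis}: the reaction function gives (2/3)p_{Borealis} = 57.5, hence p_{Borealis} = 86.25.
q_{Borealis} = 288 − 3·86.25 + 2·86.25 = 201.75.

201.75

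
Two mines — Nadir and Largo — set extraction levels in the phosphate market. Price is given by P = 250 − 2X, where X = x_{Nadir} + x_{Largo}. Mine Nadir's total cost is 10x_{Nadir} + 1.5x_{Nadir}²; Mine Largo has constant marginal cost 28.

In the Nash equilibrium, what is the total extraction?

Mine Nadir's profit: π = x_{Nadir}(250 − 2(x_{Nadir} + x_{Largo})) − 10x_{Nadir} − 1.5x_{Nadir}².
∂π/∂x_{Nadir} = 240 − 7x_{Nadir} − 2x_{Largo} = 0, so x_{Nadir} = 240/7 − (2/7)x_{Largo}.
For Largo: ∂π/∂x_{Largo} = 222 − 4x_{Largo} − 2x_{Nadir} = 0 ⇒ x_{Largo} = 55.5 − 0.5x_{Nadir}.
Substituting the second reaction function into the first: x_{Nadir} = 240/7 − (2/7)(55.5 − 0.5x_{Nadir}), which gives (6/7)x_{Nadir} = 129/7 ⇒ x_{Nadir} = 21.5.
Then x_{Largo} = 55.5 − 0.5·21.5 = 44.75.
Total extraction: 21.5 + 44.75 = 66.25.

66.25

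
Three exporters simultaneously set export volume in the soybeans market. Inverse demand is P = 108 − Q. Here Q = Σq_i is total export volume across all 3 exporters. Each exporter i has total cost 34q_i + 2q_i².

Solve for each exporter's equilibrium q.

9.25

A representative exporter's profit is π_i = q_i(108 − Q) − 34q_i − 2q_i², with Q = q_i + Σ_{j≠i} q_j.
First-order condition: 74 − 6q_i − Σ_{j≠i} q_j = 0.
In a symmetric equilibrium every exporter chooses the same q, so Σ_{j≠i} q_j = 2q. The condition becomes 74 − 8q = 0, giving q = 74/8 = 9.25.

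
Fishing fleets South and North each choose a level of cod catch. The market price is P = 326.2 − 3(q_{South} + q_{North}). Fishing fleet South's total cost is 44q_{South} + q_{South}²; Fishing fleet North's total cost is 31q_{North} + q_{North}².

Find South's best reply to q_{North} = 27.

Fishing fleet South's profit: π = q_{South}(326.2 − 3(q_{South} + q_{North})) − 44q_{South} − q_{South}².
∂π/∂q_{South} = 282.2 − 8q_{South} − 3q_{North} = 0, so q_{South} = 35.275 − 0.375q_{North}.
At q_{North} = 27: q_{South} = 35.275 − 0.375·27 = 25.15.

25.15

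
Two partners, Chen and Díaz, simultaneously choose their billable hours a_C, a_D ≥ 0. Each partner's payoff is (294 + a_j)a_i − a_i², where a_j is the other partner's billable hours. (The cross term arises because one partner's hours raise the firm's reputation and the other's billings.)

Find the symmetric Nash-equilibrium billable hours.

294

Chen's payoff is (294 + a_D)a_C − a_C².
∂π/∂a_C = 294 + a_D − 2a_C = 0, so a_C = 147 + 0.5a_D.
The game is symmetric, so in equilibrium a_D = a_C: the reaction function gives 0.5a_C = 147, hence a_C = 294.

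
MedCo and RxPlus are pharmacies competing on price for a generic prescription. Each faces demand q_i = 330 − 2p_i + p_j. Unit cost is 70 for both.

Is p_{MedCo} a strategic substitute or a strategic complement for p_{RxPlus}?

strategic complements

MedCo's profit: π = (p_{MedCo} − 70)(330 − 2p_{MedCo} + p_{RxPlus}).
∂π/∂p_{MedCo} = 470 − 4p_{MedCo} + p_{RxPlus} = 0 ⇒ p_{MedCo} = 117.5 + 0.25p_{RxPlus}.
The best-response slope dp_{MedCo}/dp_{RxPlus} = 0.25 > 0: the reaction function is upward-sloping, so the choices are strategic complements.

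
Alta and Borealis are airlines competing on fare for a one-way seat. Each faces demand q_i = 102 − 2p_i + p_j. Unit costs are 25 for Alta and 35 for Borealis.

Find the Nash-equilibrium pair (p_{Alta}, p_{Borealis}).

52, 56

Alta's profit: π = (p_{Alta} − 25)(102 − 2p_{Alta} + p_{Borealis}).
∂π/∂p_{Alta} = 152 − 4p_{Alta} + p_{Borealis} = 0 ⇒ p_{Alta} = 38 + 0.25p_{Borealis}.
Similarly p_{Borealis} = 43 + 0.25p_{Alta}.
Solving the two reaction functions simultaneously: (1 − (0.25)(0.25))p_{Alta} = 38 + 0.25·43, so 0.9375p_{Alta} = 48.75 and p_{Alta} = 52.
Then p_{Borealis} = 43 + 0.25·52 = 56.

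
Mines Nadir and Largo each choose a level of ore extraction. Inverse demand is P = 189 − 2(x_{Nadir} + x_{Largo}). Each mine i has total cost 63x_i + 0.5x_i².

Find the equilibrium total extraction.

Mine Nadir's profit: π = x_{Nadir}(189 − 2(x_{Nadir} + x_{Largo})) − 63x_{Nadir} − 0.5x_{Nadir}².
∂π/∂x_{Nadir} = 126 − 5x_{Nadir} − 2x_{Largo} = 0, so x_{Nadir} = 25.2 − 0.4x_{Largo}.
Setting x_{Nadir} = x_{Largo} in the reaction function: x_{Nadir} = 25.2 − 0.4x_{Nadir}, so x_{Nadir} = 25.2 / 1.4 = 18.
Total extraction: 18 + 18 = 36.

36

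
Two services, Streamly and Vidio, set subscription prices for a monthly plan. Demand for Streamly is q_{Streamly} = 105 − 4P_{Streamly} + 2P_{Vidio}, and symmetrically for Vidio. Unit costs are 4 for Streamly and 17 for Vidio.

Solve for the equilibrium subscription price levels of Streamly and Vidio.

Streamly's profit: π = (P_{Streamly} − 4)(105 − 4P_{Streamly} + 2P_{Vidio}).
∂π/∂P_{Streamly} = 121 − 8P_{Streamly} + 2P_{Vidio} = 0 ⇒ P_{Streamly} = 15.125 + 0.25P_{Vidio}.
Similarly P_{Vidio} = 21.625 + 0.25P_{Streamly}.
Plugging P_{Vidio} into Streamly's best response: P_{Streamly} = 15.125 + 0.25(21.625 + 0.25P_{Streamly}) ⇒ 0.9375P_{Streamly} = 657/32, so P_{Streamly} = 21.9.
Then P_{Vidio} = 21.625 + 0.25·21.9 = 27.1.

21.9, 27.1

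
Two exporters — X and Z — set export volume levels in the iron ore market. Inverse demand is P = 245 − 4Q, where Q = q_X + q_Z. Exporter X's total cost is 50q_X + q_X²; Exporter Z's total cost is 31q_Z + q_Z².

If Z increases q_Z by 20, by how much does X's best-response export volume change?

Exporter X's profit: π = q_X(245 − 4(q_X + q_Z)) − 50q_X − q_X².
∂π/∂q_X = 195 − 10q_X − 4q_Z = 0, so q_X = 19.5 − 0.4q_Z.
The reaction-function slope is −0.4, so a 20-unit rise in q_Z moves q_X by −0.4 × 20 = −8. X's best response falls — the actions are strategic substitutes.

-8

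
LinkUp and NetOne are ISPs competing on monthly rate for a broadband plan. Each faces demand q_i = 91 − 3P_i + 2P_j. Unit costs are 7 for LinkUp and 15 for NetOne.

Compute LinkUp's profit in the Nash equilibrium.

LinkUp's profit: π = (P_{LinkUp} − 7)(91 − 3P_{LinkUp} + 2P_{NetOne}).
∂π/∂P_{LinkUp} = 112 − 6P_{LinkUp} + 2P_{NetOne} = 0 ⇒ P_{LinkUp} = 56/3 + (1/3)P_{NetOne}.
Similarly P_{NetOne} = 68/3 + (1/3)P_{LinkUp}.
Solving the two reaction functions simultaneously: (1 − (1/3)(1/3))P_{LinkUp} = 56/3 + (1/3)·(68/3), so (8/9)P_{LinkUp} = 236/9 and P_{LinkUp} = 29.5.
Then P_{NetOne} = 68/3 + (1/3)·29.5 = 32.5.
q_{LinkUp} = 91 − 3·29.5 + 2·32.5 = 67.5.
Profit = (29.5 − 7)·67.5 = 1518.75.

1518.75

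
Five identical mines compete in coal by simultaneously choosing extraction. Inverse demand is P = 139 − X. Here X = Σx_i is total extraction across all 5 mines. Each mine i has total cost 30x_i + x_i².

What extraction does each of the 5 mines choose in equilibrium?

13.625

A representative mine's profit is π_i = x_i(139 − X) − 30x_i − x_i², with X = x_i + Σ_{j≠i} x_j.
First-order condition: 109 − 4x_i − Σ_{j≠i} x_j = 0.
In a symmetric equilibrium every mine chooses the same x, so Σ_{j≠i} x_j = 4x. The condition becomes 109 − 8x = 0, giving x = 109/8 = 13.625.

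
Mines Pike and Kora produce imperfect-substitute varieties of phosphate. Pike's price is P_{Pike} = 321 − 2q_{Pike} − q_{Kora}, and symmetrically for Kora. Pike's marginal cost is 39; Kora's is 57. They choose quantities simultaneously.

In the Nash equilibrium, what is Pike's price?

154.2

Mine Pike's profit: π = q_{Pike}(321 − 2q_{Pike} − q_{Kora}) − 39q_{Pike}.
∂π/∂q_{Pike} = 282 − 4q_{Pike} − q_{Kora} = 0 ⇒ q_{Pike} = 70.5 − 0.25q_{Kora}.
Similarly q_{Kora} = 66 − 0.25q_{Pike}.
Solving the two reaction functions simultaneously: (1 − (−0.25)(−0.25))q_{Pike} = 70.5 − 0.25·66, so 0.9375q_{Pike} = 54 and q_{Pike} = 57.6.
Then q_{Kora} = 66 − 0.25·57.6 = 51.6.
P_{Pike} = 321 − 2·57.6 − 51.6 = 154.2.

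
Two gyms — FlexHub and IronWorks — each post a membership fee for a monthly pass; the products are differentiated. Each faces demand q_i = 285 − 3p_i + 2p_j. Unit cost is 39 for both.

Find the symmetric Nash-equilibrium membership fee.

FlexHub's profit: π = (p_{FlexHub} − 39)(285 − 3p_{FlexHub} + 2p_{IronWorks}).
∂π/∂p_{FlexHub} = 402 − 6p_{FlexHub} + 2p_{IronWorks} = 0 ⇒ p_{FlexHub} = 67 + (1/3)p_{IronWorks}.
The game is symmetric, so in equilibrium p_{IronWorks} = p_{FlexHub}: the reaction function gives (2/3)p_{FlexHub} = 67, hence p_{FlexHub} = 100.5.

100.5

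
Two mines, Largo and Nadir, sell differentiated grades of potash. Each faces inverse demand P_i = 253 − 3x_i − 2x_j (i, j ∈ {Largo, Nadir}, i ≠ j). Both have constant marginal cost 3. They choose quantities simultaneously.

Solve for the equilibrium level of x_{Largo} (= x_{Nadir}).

31.25

Mine Largo's profit: π = x_{Largo}(253 − 3x_{Largo} − 2x_{Nadir}) − 3x_{Largo}.
∂π/∂x_{Largo} = 250 − 6x_{Largo} − 2x_{Nadir} = 0 ⇒ x_{Largo} = 125/3 − (1/3)x_{Nadir}.
By symmetry x_{Nadir} = x_{Largo}; substituting into the reaction function, (4/3)x_{Largo} = 125/3 and x_{Largo} = 31.25.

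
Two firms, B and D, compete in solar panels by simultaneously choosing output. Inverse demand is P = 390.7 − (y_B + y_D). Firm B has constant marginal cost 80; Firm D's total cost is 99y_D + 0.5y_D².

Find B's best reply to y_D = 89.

Firm B's profit: π = y_B(390.7 − (y_B + y_D)) − 80y_B.
∂π/∂y_B = 310.7 − 2y_B − y_D = 0, so y_B = 155.35 − 0.5y_D.
At y_D = 89: y_B = 155.35 − 0.5·89 = 110.85.

110.85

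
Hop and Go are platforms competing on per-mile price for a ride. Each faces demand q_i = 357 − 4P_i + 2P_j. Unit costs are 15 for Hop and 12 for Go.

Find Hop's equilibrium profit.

Hop's profit: π = (P_{Hop} − 15)(357 − 4P_{Hop} + 2P_{Go}).
∂π/∂P_{Hop} = 417 − 8P_{Hop} + 2P_{Go} = 0 ⇒ P_{Hop} = 52.125 + 0.25P_{Go}.
Similarly P_{Go} = 50.625 + 0.25P_{Hop}.
Substituting the second reaction function into the first: P_{Hop} = 52.125 + 0.25(50.625 + 0.25P_{Hop}), which gives 0.9375P_{Hop} = 2073/32 ⇒ P_{Hop} = 69.1.
Then P_{Go} = 50.625 + 0.25·69.1 = 67.9.
q_{Hop} = 357 − 4·69.1 + 2·67.9 = 216.4.
Profit = (69.1 − 15)·216.4 = 11707.24.

11707.24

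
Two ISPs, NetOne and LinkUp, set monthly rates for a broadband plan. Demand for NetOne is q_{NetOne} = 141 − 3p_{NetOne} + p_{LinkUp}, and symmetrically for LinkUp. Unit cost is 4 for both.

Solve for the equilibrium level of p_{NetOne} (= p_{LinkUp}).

30.6

NetOne's profit: π = (p_{NetOne} − 4)(141 − 3p_{NetOne} + p_{LinkUp}).
∂π/∂p_{NetOne} = 153 − 6p_{NetOne} + p_{LinkUp} = 0 ⇒ p_{NetOne} = 25.5 + (1/6)p_{LinkUp}.
The game is symmetric, so in equilibrium p_{LinkUp} = p_{NetOne}: the reaction function gives (5/6)p_{NetOne} = 25.5, hence p_{NetOne} = 30.6.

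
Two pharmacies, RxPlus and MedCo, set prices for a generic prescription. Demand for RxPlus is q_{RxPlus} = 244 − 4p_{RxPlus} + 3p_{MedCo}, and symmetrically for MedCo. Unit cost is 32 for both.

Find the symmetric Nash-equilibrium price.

RxPlus's profit: π = (p_{RxPlus} − 32)(244 − 4p_{RxPlus} + 3p_{MedCo}).
∂π/∂p_{RxPlus} = 372 − 8p_{RxPlus} + 3p_{MedCo} = 0 ⇒ p_{RxPlus} = 46.5 + 0.375p_{MedCo}.
The game is symmetric, so in equilibrium p_{MedCo} = p_{RxPlus}: the reaction function gives 0.625p_{RxPlus} = 46.5, hence p_{RxPlus} = 74.4.

74.4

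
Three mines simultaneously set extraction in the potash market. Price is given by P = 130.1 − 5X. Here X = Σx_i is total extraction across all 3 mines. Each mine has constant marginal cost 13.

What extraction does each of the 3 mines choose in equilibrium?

5.855

A representative mine's profit is π_i = x_i(130.1 − 5X) − 13x_i, with X = x_i + Σ_{j≠i} x_j.
First-order condition: 117.1 − 10x_i − 5Σ_{j≠i} x_j = 0.
With identical mines, set every x_j = x: then 117.1 − 10x − 10x = 0, i.e. x = 117.1/20 = 5.855.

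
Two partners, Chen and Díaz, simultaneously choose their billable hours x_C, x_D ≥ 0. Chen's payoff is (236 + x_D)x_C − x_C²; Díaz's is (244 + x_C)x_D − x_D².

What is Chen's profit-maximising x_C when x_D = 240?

Expanding Chen's payoff: 236x_C + x_Dx_C − x_C².
∂π/∂x_C = 236 + x_D − 2x_C = 0, so x_C = 118 + 0.5x_D.
At x_D = 240: x_C = 118 + 0.5·240 = 238.

238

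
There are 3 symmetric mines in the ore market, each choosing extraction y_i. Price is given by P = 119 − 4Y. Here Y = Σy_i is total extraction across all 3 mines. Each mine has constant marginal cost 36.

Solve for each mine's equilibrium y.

5.1875

A representative mine's profit is π_i = y_i(119 − 4Y) − 36y_i, with Y = y_i + Σ_{j≠i} y_j.
First-order condition: 83 − 8y_i − 4Σ_{j≠i} y_j = 0.
Imposing symmetry (y_j = y for all j) turns Σ_{j≠i} y_j into 2y, so 83 = 16y and y = 5.1875.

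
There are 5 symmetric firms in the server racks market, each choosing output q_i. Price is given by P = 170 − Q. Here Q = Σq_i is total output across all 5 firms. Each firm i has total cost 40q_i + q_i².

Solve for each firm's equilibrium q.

A representative firm's profit is π_i = q_i(170 − Q) − 40q_i − q_i², with Q = q_i + Σ_{j≠i} q_j.
First-order condition: 130 − 4q_i − Σ_{j≠i} q_j = 0.
Imposing symmetry (q_j = q for all j) turns Σ_{j≠i} q_j into 4q, so 130 = 8q and q = 16.25.

16.25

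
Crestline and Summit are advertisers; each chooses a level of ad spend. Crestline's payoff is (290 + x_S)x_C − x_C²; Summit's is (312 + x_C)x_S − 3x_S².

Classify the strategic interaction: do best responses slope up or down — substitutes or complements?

Expanding Crestline's payoff: 290x_C + x_Sx_C − x_C².
∂π/∂x_C = 290 + x_S − 2x_C = 0, so x_C = 145 + 0.5x_S.
The best-response slope dx_C/dx_S = 0.5 > 0: the reaction function is upward-sloping, so the choices are strategic complements.

strategic complements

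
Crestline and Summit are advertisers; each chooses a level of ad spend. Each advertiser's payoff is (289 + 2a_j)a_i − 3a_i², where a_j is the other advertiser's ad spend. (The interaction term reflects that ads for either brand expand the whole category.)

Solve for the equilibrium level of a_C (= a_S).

72.25

Crestline's payoff is (289 + 2a_S)a_C − 3a_C².
∂π/∂a_C = 289 + 2a_S − 6a_C = 0, so a_C = 289/6 + (1/3)a_S.
By symmetry a_S = a_C; substituting into the reaction function, (2/3)a_C = 289/6 and a_C = 72.25.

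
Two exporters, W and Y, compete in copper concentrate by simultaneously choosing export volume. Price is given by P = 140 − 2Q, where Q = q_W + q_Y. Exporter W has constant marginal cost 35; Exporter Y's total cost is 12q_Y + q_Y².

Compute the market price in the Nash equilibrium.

Exporter W's profit: π = q_W(140 − 2(q_W + q_Y)) − 35q_W.
∂π/∂q_W = 105 − 4q_W − 2q_Y = 0, so q_W = 26.25 − 0.5q_Y.
For Y: ∂π/∂q_Y = 128 − 6q_Y − 2q_W = 0 ⇒ q_Y = 64/3 − (1/3)q_W.
Solving the two reaction functions simultaneously: (1 − (−0.5)(−1/3))q_W = 26.25 − 0.5·(64/3), so (5/6)q_W = 187/12 and q_W = 18.7.
Then q_Y = 64/3 − (1/3)·18.7 = 15.1.
Equilibrium price: P = 140 − 2·33.8 = 72.4.

72.4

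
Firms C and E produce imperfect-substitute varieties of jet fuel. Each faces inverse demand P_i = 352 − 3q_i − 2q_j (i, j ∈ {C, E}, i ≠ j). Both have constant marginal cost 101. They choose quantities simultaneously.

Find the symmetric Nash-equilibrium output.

Firm C's profit: π = q_C(352 − 3q_C − 2q_E) − 101q_C.
∂π/∂q_C = 251 − 6q_C − 2q_E = 0 ⇒ q_C = 251/6 − (1/3)q_E.
Setting q_C = q_E in the reaction function: q_C = 251/6 − (1/3)q_C, so q_C = (251/6) / (4/3) = 31.375.

31.375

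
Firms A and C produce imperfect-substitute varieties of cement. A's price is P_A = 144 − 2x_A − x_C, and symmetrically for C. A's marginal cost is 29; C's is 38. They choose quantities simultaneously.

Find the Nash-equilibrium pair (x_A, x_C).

Firm A's profit: π = x_A(144 − 2x_A − x_C) − 29x_A.
∂π/∂x_A = 115 − 4x_A − x_C = 0 ⇒ x_A = 28.75 − 0.25x_C.
Similarly x_C = 26.5 − 0.25x_A.
Solving the two reaction functions simultaneously: (1 − (−0.25)(−0.25))x_A = 28.75 − 0.25·26.5, so 0.9375x_A = 22.125 and x_A = 23.6.
Then x_C = 26.5 − 0.25·23.6 = 20.6.

23.6, 20.6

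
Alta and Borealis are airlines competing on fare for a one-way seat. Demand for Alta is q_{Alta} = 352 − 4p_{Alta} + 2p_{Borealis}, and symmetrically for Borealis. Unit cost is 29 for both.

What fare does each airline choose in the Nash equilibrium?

Alta's profit: π = (p_{Alta} − 29)(352 − 4p_{Alta} + 2p_{Borealis}).
∂π/∂p_{Alta} = 468 − 8p_{Alta} + 2p_{Borealis} = 0 ⇒ p_{Alta} = 58.5 + 0.25p_{Borealis}.
Setting p_{Alta} = p_{Borealis} in the reaction function: p_{Alta} = 58.5 + 0.25p_{Alta}, so p_{Alta} = 58.5 / 0.75 = 78.

78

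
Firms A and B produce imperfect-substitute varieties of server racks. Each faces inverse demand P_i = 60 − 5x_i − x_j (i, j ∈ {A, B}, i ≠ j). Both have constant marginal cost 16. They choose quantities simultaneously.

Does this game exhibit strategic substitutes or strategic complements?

strategic substitutes

Firm A's profit: π = x_A(60 − 5x_A − x_B) − 16x_A.
∂π/∂x_A = 44 − 10x_A − x_B = 0 ⇒ x_A = 4.4 − 0.1x_B.
The best-response slope dx_A/dx_B = −0.1 < 0: the reaction function is downward-sloping, so the choices are strategic substitutes.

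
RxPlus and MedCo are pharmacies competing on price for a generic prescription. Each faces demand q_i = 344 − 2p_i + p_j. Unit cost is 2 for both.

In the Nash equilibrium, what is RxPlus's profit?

25992

RxPlus's profit: π = (p_{RxPlus} − 2)(344 − 2p_{RxPlus} + p_{MedCo}).
∂π/∂p_{RxPlus} = 348 − 4p_{RxPlus} + p_{MedCo} = 0 ⇒ p_{RxPlus} = 87 + 0.25p_{MedCo}.
Setting p_{RxPlus} = p_{MedCo} in the reaction function: p_{RxPlus} = 87 + 0.25p_{RxPlus}, so p_{RxPlus} = 87 / 0.75 = 116.
q_{RxPlus} = 344 − 2·116 + 116 = 228.
Profit = (116 − 2)·228 = 25992.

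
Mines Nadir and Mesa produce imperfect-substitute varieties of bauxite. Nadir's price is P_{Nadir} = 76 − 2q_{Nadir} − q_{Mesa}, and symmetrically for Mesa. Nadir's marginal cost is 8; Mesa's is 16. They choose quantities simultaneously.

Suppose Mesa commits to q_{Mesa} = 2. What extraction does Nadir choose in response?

16.5

Mine Nadir's profit: π = q_{Nadir}(76 − 2q_{Nadir} − q_{Mesa}) − 8q_{Nadir}.
∂π/∂q_{Nadir} = 68 − 4q_{Nadir} − q_{Mesa} = 0 ⇒ q_{Nadir} = 17 − 0.25q_{Mesa}.
At q_{Mesa} = 2: q_{Nadir} = 17 − 0.25·2 = 16.5.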